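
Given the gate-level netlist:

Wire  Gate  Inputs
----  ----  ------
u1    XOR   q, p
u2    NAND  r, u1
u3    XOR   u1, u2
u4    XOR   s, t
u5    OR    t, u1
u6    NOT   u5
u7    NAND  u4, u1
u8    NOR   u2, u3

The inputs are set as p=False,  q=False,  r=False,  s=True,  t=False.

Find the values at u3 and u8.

u1 = q XOR p = False XOR False = False
u2 = r NAND u1 = False NAND False = True
u3 = u1 XOR u2 = False XOR True = True
u8 = u2 NOR u3 = True NOR True = False

u3 = True, u8 = False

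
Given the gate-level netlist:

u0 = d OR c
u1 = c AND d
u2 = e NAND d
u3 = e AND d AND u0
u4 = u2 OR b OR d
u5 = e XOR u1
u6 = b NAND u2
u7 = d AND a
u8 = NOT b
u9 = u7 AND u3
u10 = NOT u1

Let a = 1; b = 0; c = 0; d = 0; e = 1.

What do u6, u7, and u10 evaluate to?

u1 = c AND d = 0 AND 0 = 0
u2 = e NAND d = 1 NAND 0 = 1
u6 = b NAND u2 = 0 NAND 1 = 1
u7 = d AND a = 0 AND 1 = 0
u10 = NOT u1 = NOT 0 = 1

u6 = 1, u7 = 0, u10 = 1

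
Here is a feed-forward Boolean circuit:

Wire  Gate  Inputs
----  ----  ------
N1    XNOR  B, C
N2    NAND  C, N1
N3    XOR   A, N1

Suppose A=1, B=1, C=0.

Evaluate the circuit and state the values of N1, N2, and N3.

N1 = B XNOR C = 1 XNOR 0 = 0
N2 = C NAND N1 = 0 NAND 0 = 1
N3 = A XOR N1 = 1 XOR 0 = 1

N1 = 0, N2 = 1, N3 = 1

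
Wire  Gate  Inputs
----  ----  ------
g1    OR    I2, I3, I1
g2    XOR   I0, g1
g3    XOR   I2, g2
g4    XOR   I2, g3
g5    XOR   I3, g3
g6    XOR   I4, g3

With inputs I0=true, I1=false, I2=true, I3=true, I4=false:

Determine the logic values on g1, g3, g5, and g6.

g1 = I2 OR I3 OR I1 = true OR true OR false = true
g2 = I0 XOR g1 = true XOR true = false
g3 = I2 XOR g2 = true XOR false = true
g5 = I3 XOR g3 = true XOR true = false
g6 = I4 XOR g3 = false XOR true = true

g1 = true  g3 = true  g5 = false  g6 = true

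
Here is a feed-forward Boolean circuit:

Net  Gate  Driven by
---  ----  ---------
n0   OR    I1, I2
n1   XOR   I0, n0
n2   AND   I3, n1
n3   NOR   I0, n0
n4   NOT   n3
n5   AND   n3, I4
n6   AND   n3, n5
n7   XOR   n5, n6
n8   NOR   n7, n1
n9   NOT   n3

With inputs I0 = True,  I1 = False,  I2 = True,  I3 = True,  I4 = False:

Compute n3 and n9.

n0 = I1 OR I2 = False OR True = True
n3 = I0 NOR n0 = True NOR True = False
n9 = NOT n3 = NOT False = True

n3 = False; n9 = True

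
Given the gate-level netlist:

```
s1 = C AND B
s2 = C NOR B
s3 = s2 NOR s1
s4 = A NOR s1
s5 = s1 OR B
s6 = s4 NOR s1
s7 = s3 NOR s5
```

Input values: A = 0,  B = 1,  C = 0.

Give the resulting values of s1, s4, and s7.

s1 = 0, s4 = 1, s7 = 0

s1 = C AND B = 0 AND 1 = 0
s2 = C NOR B = 0 NOR 1 = 0
s3 = s2 NOR s1 = 0 NOR 0 = 1
s4 = A NOR s1 = 0 NOR 0 = 1
s5 = s1 OR B = 0 OR 1 = 1
s7 = s3 NOR s5 = 1 NOR 1 = 0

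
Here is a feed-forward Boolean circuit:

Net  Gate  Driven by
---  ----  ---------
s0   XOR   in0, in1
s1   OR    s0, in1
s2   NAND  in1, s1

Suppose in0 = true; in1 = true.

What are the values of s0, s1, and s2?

s0 = false; s1 = true; s2 = false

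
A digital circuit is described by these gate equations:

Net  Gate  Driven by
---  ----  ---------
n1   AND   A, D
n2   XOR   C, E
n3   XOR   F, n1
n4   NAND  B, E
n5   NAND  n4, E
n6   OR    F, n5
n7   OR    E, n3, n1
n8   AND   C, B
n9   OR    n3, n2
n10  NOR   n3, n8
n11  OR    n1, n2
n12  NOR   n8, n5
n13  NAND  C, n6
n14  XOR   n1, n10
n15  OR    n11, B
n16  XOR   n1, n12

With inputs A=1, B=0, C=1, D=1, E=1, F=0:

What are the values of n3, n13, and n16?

n1 = A AND D = 1 AND 1 = 1
n3 = F XOR n1 = 0 XOR 1 = 1
n4 = B NAND E = 0 NAND 1 = 1
n5 = n4 NAND E = 1 NAND 1 = 0
n6 = F OR n5 = 0 OR 0 = 0
n8 = C AND B = 1 AND 0 = 0
n12 = n8 NOR n5 = 0 NOR 0 = 1
n13 = C NAND n6 = 1 NAND 0 = 1
n16 = n1 XOR n12 = 1 XOR 1 = 0

n3 = 1, n13 = 1, n16 = 0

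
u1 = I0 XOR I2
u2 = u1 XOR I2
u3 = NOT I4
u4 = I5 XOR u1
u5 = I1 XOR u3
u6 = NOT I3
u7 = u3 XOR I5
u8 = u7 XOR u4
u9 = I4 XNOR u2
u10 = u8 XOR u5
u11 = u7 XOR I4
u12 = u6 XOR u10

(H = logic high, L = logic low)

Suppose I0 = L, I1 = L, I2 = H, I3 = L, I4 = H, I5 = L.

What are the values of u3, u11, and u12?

u1 = I0 XOR I2 = L XOR H = H
u3 = NOT I4 = NOT H = L
u4 = I5 XOR u1 = L XOR H = H
u5 = I1 XOR u3 = L XOR L = L
u6 = NOT I3 = NOT L = H
u7 = u3 XOR I5 = L XOR L = L
u8 = u7 XOR u4 = L XOR H = H
u10 = u8 XOR u5 = H XOR L = H
u11 = u7 XOR I4 = L XOR H = H
u12 = u6 XOR u10 = H XOR H = L

u3 = L, u11 = H, u12 = L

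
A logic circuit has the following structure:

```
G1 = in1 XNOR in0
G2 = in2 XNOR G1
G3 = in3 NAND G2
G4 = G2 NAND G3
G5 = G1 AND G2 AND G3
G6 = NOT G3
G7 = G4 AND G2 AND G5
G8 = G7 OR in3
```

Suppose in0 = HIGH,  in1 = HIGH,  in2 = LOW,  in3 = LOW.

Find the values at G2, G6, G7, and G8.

G2 = LOW; G6 = LOW; G7 = LOW; G8 = LOW

G1 = in1 XNOR in0 = HIGH XNOR HIGH = HIGH
G2 = in2 XNOR G1 = LOW XNOR HIGH = LOW
G3 = in3 NAND G2 = LOW NAND LOW = HIGH
G4 = G2 NAND G3 = LOW NAND HIGH = HIGH
G5 = G1 AND G2 AND G3 = HIGH AND LOW AND HIGH = LOW
G6 = NOT G3 = NOT HIGH = LOW
G7 = G4 AND G2 AND G5 = HIGH AND LOW AND LOW = LOW
G8 = G7 OR in3 = LOW OR LOW = LOW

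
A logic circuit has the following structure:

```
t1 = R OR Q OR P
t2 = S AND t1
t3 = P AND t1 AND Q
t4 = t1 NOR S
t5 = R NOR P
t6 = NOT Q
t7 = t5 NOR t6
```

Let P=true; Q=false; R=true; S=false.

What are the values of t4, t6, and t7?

t4 = false, t6 = true, t7 = false

t1 = R OR Q OR P = true OR false OR true = true
t4 = t1 NOR S = true NOR false = false
t5 = R NOR P = true NOR true = false
t6 = NOT Q = NOT false = true
t7 = t5 NOR t6 = false NOR true = false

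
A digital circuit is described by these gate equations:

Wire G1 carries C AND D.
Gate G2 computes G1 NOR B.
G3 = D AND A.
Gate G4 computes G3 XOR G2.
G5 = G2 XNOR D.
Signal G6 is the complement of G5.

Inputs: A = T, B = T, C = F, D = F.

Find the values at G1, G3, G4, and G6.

G1 = C AND D = F AND F = F
G2 = G1 NOR B = F NOR T = F
G3 = D AND A = F AND T = F
G4 = G3 XOR G2 = F XOR F = F
G5 = G2 XNOR D = F XNOR F = T
G6 = NOT G5 = NOT T = F

G1 = F  G3 = F  G4 = F  G6 = F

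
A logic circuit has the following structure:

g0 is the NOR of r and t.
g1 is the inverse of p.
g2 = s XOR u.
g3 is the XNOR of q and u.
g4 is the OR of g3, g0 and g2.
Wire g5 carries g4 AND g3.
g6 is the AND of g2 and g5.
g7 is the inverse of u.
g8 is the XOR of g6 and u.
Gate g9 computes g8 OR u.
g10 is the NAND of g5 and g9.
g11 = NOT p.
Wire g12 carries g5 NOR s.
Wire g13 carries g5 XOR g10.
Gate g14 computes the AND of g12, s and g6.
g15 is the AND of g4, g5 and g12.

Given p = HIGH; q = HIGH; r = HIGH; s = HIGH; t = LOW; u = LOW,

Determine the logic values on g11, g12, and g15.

g11 = LOW; g12 = LOW; g15 = LOW

g0 = r NOR t = HIGH NOR LOW = LOW
g2 = s XOR u = HIGH XOR LOW = HIGH
g3 = q XNOR u = HIGH XNOR LOW = LOW
g4 = g3 OR g0 OR g2 = LOW OR LOW OR HIGH = HIGH
g5 = g4 AND g3 = HIGH AND LOW = LOW
g11 = NOT p = NOT HIGH = LOW
g12 = g5 NOR s = LOW NOR HIGH = LOW
g15 = g4 AND g5 AND g12 = HIGH AND LOW AND LOW = LOW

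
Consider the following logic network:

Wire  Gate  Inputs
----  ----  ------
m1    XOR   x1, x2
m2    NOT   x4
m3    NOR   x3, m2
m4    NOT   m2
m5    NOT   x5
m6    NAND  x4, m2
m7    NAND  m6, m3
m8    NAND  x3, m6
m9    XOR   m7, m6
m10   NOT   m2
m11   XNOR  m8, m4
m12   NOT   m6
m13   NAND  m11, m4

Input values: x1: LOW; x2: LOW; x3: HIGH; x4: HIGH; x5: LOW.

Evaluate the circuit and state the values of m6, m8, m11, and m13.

m6 = HIGH; m8 = LOW; m11 = LOW; m13 = HIGH

m2 = NOT x4 = NOT HIGH = LOW
m4 = NOT m2 = NOT LOW = HIGH
m6 = x4 NAND m2 = HIGH NAND LOW = HIGH
m8 = x3 NAND m6 = HIGH NAND HIGH = LOW
m11 = m8 XNOR m4 = LOW XNOR HIGH = LOW
m13 = m11 NAND m4 = LOW NAND HIGH = HIGH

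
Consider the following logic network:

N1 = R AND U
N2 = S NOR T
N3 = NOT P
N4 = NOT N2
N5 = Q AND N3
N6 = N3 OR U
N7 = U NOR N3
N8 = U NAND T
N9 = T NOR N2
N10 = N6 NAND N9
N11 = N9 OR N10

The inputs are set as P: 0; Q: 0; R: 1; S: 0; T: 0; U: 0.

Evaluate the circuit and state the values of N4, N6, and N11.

N4 = 0, N6 = 1, N11 = 1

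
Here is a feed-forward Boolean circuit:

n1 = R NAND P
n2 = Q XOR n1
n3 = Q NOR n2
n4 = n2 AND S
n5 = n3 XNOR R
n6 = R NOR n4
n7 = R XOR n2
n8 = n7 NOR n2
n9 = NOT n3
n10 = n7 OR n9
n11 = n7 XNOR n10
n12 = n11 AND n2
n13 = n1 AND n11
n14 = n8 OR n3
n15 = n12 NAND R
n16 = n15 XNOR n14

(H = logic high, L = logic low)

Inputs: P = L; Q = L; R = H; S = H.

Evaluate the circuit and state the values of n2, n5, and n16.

n2 = H, n5 = L, n16 = L

n1 = R NAND P = H NAND L = H
n2 = Q XOR n1 = L XOR H = H
n3 = Q NOR n2 = L NOR H = L
n5 = n3 XNOR R = L XNOR H = L
n7 = R XOR n2 = H XOR H = L
n8 = n7 NOR n2 = L NOR H = L
n9 = NOT n3 = NOT L = H
n10 = n7 OR n9 = L OR H = H
n11 = n7 XNOR n10 = L XNOR H = L
n12 = n11 AND n2 = L AND H = L
n14 = n8 OR n3 = L OR L = L
n15 = n12 NAND R = L NAND H = H
n16 = n15 XNOR n14 = H XNOR L = L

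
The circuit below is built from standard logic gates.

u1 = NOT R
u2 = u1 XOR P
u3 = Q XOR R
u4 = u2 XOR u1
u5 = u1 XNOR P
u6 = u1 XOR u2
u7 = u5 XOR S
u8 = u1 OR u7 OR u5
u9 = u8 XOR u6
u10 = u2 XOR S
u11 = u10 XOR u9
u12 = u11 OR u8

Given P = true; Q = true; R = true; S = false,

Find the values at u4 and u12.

u1 = NOT R = NOT true = false
u2 = u1 XOR P = false XOR true = true
u4 = u2 XOR u1 = true XOR false = true
u5 = u1 XNOR P = false XNOR true = false
u6 = u1 XOR u2 = false XOR true = true
u7 = u5 XOR S = false XOR false = false
u8 = u1 OR u7 OR u5 = false OR false OR false = false
u9 = u8 XOR u6 = false XOR true = true
u10 = u2 XOR S = true XOR false = true
u11 = u10 XOR u9 = true XOR true = false
u12 = u11 OR u8 = false OR false = false

u4 = true  u12 = false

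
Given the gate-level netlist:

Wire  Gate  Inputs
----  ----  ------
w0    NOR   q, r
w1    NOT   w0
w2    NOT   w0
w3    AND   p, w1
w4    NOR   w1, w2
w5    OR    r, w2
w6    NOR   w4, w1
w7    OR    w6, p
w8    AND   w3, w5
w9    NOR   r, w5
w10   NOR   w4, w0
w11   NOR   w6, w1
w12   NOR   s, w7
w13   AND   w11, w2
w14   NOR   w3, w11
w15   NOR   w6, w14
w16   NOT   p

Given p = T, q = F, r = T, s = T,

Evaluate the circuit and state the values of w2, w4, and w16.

w2 = T; w4 = F; w16 = F

w0 = q NOR r = F NOR T = F
w1 = NOT w0 = NOT F = T
w2 = NOT w0 = NOT F = T
w4 = w1 NOR w2 = T NOR T = F
w16 = NOT p = NOT T = F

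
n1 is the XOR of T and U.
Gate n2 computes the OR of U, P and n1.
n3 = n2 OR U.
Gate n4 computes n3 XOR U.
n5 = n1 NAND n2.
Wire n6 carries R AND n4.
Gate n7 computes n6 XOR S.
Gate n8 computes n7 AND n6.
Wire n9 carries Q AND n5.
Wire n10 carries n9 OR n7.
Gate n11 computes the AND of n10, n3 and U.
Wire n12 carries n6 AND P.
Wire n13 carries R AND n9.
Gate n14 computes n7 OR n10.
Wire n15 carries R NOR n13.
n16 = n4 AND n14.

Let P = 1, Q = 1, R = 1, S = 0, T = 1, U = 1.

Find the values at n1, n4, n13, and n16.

n1 = T XOR U = 1 XOR 1 = 0
n2 = U OR P OR n1 = 1 OR 1 OR 0 = 1
n3 = n2 OR U = 1 OR 1 = 1
n4 = n3 XOR U = 1 XOR 1 = 0
n5 = n1 NAND n2 = 0 NAND 1 = 1
n6 = R AND n4 = 1 AND 0 = 0
n7 = n6 XOR S = 0 XOR 0 = 0
n9 = Q AND n5 = 1 AND 1 = 1
n10 = n9 OR n7 = 1 OR 0 = 1
n13 = R AND n9 = 1 AND 1 = 1
n14 = n7 OR n10 = 0 OR 1 = 1
n16 = n4 AND n14 = 0 AND 1 = 0

n1 = 0  n4 = 0  n13 = 1  n16 = 0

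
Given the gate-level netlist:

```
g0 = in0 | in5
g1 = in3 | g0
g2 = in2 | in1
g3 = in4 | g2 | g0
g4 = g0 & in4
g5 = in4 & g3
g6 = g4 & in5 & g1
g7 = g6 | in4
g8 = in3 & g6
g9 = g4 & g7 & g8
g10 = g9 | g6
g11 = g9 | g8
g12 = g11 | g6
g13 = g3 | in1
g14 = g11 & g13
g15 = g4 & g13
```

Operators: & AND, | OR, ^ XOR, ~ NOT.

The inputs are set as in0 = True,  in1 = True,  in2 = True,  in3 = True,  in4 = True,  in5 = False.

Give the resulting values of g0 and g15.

g0 = True  g15 = True

g0 = in0 OR in5 = True OR False = True
g2 = in2 OR in1 = True OR True = True
g3 = in4 OR g2 OR g0 = True OR True OR True = True
g4 = g0 AND in4 = True AND True = True
g13 = g3 OR in1 = True OR True = True
g15 = g4 AND g13 = True AND True = True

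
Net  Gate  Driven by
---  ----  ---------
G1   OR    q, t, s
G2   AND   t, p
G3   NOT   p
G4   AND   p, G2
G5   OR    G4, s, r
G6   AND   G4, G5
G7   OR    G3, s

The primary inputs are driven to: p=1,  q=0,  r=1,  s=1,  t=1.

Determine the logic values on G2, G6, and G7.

G2 = t AND p = 1 AND 1 = 1
G3 = NOT p = NOT 1 = 0
G4 = p AND G2 = 1 AND 1 = 1
G5 = G4 OR s OR r = 1 OR 1 OR 1 = 1
G6 = G4 AND G5 = 1 AND 1 = 1
G7 = G3 OR s = 0 OR 1 = 1

G2 = 1, G6 = 1, G7 = 1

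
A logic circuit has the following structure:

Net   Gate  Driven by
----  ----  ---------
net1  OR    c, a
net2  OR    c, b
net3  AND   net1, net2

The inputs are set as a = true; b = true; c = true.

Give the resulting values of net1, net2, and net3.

net1 = true, net2 = true, net3 = true

net1 = c OR a = true OR true = true
net2 = c OR b = true OR true = true
net3 = net1 AND net2 = true AND true = true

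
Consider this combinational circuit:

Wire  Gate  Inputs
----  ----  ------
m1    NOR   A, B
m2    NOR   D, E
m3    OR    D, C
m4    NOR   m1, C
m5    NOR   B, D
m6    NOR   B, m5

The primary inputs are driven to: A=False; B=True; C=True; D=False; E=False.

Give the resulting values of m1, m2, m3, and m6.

m1 = A NOR B = False NOR True = False
m2 = D NOR E = False NOR False = True
m3 = D OR C = False OR True = True
m5 = B NOR D = True NOR False = False
m6 = B NOR m5 = True NOR False = False

m1 = False; m2 = True; m3 = True; m6 = False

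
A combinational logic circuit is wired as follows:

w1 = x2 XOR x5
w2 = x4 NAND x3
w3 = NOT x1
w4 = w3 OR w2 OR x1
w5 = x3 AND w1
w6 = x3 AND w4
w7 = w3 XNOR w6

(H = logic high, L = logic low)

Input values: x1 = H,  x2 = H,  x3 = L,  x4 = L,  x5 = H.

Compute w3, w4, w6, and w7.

w3 = L; w4 = H; w6 = L; w7 = H

w2 = x4 NAND x3 = L NAND L = H
w3 = NOT x1 = NOT H = L
w4 = w3 OR w2 OR x1 = L OR H OR H = H
w6 = x3 AND w4 = L AND H = L
w7 = w3 XNOR w6 = L XNOR L = H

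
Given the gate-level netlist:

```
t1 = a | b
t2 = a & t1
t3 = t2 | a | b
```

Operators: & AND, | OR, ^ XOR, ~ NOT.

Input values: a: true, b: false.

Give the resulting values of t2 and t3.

t2 = true, t3 = true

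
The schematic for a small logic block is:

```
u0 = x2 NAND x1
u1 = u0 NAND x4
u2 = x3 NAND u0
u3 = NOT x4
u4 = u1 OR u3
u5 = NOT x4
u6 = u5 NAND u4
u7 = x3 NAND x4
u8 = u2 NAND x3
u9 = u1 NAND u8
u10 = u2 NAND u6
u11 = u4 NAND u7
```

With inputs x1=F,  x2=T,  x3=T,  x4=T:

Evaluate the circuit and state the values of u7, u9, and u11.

u7 = F, u9 = T, u11 = T

u0 = x2 NAND x1 = T NAND F = T
u1 = u0 NAND x4 = T NAND T = F
u2 = x3 NAND u0 = T NAND T = F
u3 = NOT x4 = NOT T = F
u4 = u1 OR u3 = F OR F = F
u7 = x3 NAND x4 = T NAND T = F
u8 = u2 NAND x3 = F NAND T = T
u9 = u1 NAND u8 = F NAND T = T
u11 = u4 NAND u7 = F NAND F = T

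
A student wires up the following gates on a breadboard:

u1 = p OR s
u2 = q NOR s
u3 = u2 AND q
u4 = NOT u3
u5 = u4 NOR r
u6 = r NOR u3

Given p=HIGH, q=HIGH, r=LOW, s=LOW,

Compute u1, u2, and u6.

u1 = p OR s = HIGH OR LOW = HIGH
u2 = q NOR s = HIGH NOR LOW = LOW
u3 = u2 AND q = LOW AND HIGH = LOW
u6 = r NOR u3 = LOW NOR LOW = HIGH

u1 = HIGH  u2 = LOW  u6 = HIGH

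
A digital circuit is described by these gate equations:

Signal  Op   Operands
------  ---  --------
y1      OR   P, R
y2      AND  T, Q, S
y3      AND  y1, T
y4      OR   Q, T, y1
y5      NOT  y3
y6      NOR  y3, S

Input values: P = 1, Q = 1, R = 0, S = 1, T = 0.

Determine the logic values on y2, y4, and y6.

y2 = 0  y4 = 1  y6 = 0

y1 = P OR R = 1 OR 0 = 1
y2 = T AND Q AND S = 0 AND 1 AND 1 = 0
y3 = y1 AND T = 1 AND 0 = 0
y4 = Q OR T OR y1 = 1 OR 0 OR 1 = 1
y6 = y3 NOR S = 0 NOR 1 = 0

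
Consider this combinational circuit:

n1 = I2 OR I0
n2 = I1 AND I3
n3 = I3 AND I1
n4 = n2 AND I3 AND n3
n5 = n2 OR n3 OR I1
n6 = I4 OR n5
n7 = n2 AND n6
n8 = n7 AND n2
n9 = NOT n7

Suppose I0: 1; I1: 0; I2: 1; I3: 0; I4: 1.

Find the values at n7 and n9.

n2 = I1 AND I3 = 0 AND 0 = 0
n3 = I3 AND I1 = 0 AND 0 = 0
n5 = n2 OR n3 OR I1 = 0 OR 0 OR 0 = 0
n6 = I4 OR n5 = 1 OR 0 = 1
n7 = n2 AND n6 = 0 AND 1 = 0
n9 = NOT n7 = NOT 0 = 1

n7 = 0  n9 = 1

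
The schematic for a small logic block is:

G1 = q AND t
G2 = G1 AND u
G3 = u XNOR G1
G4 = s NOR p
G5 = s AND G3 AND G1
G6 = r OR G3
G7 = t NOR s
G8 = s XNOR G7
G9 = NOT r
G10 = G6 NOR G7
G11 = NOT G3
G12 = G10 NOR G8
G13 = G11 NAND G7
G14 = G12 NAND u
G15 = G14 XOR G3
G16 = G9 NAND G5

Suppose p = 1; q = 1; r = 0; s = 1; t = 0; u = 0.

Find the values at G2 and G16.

G2 = 0, G16 = 1

G1 = q AND t = 1 AND 0 = 0
G2 = G1 AND u = 0 AND 0 = 0
G3 = u XNOR G1 = 0 XNOR 0 = 1
G5 = s AND G3 AND G1 = 1 AND 1 AND 0 = 0
G9 = NOT r = NOT 0 = 1
G16 = G9 NAND G5 = 1 NAND 0 = 1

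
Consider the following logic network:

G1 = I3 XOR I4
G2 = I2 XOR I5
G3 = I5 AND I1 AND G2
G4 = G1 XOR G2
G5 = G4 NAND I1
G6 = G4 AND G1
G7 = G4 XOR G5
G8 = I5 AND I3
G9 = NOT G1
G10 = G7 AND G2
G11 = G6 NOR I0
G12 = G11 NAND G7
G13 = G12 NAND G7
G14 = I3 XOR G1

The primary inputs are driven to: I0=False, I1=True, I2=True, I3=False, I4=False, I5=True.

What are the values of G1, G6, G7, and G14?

G1 = False, G6 = False, G7 = True, G14 = False

G1 = I3 XOR I4 = False XOR False = False
G2 = I2 XOR I5 = True XOR True = False
G4 = G1 XOR G2 = False XOR False = False
G5 = G4 NAND I1 = False NAND True = True
G6 = G4 AND G1 = False AND False = False
G7 = G4 XOR G5 = False XOR True = True
G14 = I3 XOR G1 = False XOR False = False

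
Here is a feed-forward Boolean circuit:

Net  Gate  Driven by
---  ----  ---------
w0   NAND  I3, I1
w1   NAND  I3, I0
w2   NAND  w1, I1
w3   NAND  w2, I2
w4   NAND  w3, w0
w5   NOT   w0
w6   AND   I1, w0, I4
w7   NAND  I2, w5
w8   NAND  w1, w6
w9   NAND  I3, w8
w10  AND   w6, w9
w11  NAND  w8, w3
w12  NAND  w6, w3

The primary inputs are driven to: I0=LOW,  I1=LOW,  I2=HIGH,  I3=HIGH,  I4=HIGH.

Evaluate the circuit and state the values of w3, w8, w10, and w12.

w3 = LOW; w8 = HIGH; w10 = LOW; w12 = HIGH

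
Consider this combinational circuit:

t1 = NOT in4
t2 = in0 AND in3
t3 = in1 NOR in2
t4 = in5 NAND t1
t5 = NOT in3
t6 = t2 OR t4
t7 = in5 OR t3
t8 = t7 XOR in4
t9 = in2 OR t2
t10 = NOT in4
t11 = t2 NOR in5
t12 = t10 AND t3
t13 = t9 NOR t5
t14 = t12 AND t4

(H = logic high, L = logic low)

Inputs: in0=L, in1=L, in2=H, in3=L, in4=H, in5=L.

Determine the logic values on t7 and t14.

t7 = L; t14 = L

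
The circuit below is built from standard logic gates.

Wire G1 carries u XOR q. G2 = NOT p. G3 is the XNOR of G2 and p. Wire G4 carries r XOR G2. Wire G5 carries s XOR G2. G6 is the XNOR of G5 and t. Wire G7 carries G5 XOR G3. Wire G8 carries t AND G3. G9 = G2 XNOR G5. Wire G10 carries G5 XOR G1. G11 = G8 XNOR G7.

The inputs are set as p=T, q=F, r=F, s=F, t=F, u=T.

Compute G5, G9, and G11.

G2 = NOT p = NOT T = F
G3 = G2 XNOR p = F XNOR T = F
G5 = s XOR G2 = F XOR F = F
G7 = G5 XOR G3 = F XOR F = F
G8 = t AND G3 = F AND F = F
G9 = G2 XNOR G5 = F XNOR F = T
G11 = G8 XNOR G7 = F XNOR F = T

G5 = F, G9 = T, G11 = T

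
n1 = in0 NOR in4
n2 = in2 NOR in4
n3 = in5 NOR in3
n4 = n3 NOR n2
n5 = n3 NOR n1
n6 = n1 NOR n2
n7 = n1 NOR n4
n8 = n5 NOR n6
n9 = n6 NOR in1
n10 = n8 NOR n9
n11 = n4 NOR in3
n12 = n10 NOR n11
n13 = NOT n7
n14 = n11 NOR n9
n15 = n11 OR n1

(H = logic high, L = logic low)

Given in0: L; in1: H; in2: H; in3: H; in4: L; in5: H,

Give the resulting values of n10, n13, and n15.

n10 = L, n13 = H, n15 = H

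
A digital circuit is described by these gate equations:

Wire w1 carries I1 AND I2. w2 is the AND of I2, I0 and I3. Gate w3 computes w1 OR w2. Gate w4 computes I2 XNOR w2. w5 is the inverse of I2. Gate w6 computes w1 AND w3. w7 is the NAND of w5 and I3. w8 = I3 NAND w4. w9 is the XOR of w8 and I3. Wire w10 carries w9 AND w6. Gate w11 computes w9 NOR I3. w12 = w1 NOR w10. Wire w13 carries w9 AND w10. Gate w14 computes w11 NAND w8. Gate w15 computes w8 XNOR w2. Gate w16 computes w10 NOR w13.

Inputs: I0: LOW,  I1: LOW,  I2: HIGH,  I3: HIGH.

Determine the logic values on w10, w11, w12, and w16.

w10 = LOW  w11 = LOW  w12 = HIGH  w16 = HIGH

w1 = I1 AND I2 = LOW AND HIGH = LOW
w2 = I2 AND I0 AND I3 = HIGH AND LOW AND HIGH = LOW
w3 = w1 OR w2 = LOW OR LOW = LOW
w4 = I2 XNOR w2 = HIGH XNOR LOW = LOW
w6 = w1 AND w3 = LOW AND LOW = LOW
w8 = I3 NAND w4 = HIGH NAND LOW = HIGH
w9 = w8 XOR I3 = HIGH XOR HIGH = LOW
w10 = w9 AND w6 = LOW AND LOW = LOW
w11 = w9 NOR I3 = LOW NOR HIGH = LOW
w12 = w1 NOR w10 = LOW NOR LOW = HIGH
w13 = w9 AND w10 = LOW AND LOW = LOW
w16 = w10 NOR w13 = LOW NOR LOW = HIGH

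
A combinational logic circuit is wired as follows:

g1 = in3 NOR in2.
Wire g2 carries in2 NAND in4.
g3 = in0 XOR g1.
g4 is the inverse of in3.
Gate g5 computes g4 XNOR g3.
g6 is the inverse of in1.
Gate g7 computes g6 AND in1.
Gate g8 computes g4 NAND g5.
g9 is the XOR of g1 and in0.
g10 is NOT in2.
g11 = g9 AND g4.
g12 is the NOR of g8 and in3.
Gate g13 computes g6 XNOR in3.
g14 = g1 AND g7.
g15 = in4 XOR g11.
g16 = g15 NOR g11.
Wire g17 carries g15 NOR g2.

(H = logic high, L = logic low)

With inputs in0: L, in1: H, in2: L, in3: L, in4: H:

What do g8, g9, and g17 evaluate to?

g1 = in3 NOR in2 = L NOR L = H
g2 = in2 NAND in4 = L NAND H = H
g3 = in0 XOR g1 = L XOR H = H
g4 = NOT in3 = NOT L = H
g5 = g4 XNOR g3 = H XNOR H = H
g8 = g4 NAND g5 = H NAND H = L
g9 = g1 XOR in0 = H XOR L = H
g11 = g9 AND g4 = H AND H = H
g15 = in4 XOR g11 = H XOR H = L
g17 = g15 NOR g2 = L NOR H = L

g8 = L  g9 = H  g17 = L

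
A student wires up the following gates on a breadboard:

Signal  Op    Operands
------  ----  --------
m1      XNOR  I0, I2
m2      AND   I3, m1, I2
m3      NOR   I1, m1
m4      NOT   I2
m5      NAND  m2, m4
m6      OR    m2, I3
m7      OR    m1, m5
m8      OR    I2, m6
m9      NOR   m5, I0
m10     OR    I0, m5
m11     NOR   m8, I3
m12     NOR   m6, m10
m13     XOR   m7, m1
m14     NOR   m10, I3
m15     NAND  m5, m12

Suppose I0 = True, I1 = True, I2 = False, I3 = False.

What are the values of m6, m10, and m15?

m1 = I0 XNOR I2 = True XNOR False = False
m2 = I3 AND m1 AND I2 = False AND False AND False = False
m4 = NOT I2 = NOT False = True
m5 = m2 NAND m4 = False NAND True = True
m6 = m2 OR I3 = False OR False = False
m10 = I0 OR m5 = True OR True = True
m12 = m6 NOR m10 = False NOR True = False
m15 = m5 NAND m12 = True NAND False = True

m6 = False  m10 = True  m15 = True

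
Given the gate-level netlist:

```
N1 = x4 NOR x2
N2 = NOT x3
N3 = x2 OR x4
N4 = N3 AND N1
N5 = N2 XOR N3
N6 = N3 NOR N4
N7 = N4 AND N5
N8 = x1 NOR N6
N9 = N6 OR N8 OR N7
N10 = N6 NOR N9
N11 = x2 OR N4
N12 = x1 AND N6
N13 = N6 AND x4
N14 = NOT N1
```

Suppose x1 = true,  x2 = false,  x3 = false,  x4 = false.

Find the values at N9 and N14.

N9 = true; N14 = false

N1 = x4 NOR x2 = false NOR false = true
N2 = NOT x3 = NOT false = true
N3 = x2 OR x4 = false OR false = false
N4 = N3 AND N1 = false AND true = false
N5 = N2 XOR N3 = true XOR false = true
N6 = N3 NOR N4 = false NOR false = true
N7 = N4 AND N5 = false AND true = false
N8 = x1 NOR N6 = true NOR true = false
N9 = N6 OR N8 OR N7 = true OR false OR false = true
N14 = NOT N1 = NOT true = false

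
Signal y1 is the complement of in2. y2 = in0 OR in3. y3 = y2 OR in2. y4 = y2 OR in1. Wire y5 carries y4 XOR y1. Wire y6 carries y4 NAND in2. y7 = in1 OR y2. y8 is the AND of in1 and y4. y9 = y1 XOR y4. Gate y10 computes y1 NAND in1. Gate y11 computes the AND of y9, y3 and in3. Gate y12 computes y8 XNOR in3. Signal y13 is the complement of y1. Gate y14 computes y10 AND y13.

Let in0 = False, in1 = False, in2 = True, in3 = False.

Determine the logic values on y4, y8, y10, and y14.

y4 = False, y8 = False, y10 = True, y14 = True

y1 = NOT in2 = NOT True = False
y2 = in0 OR in3 = False OR False = False
y4 = y2 OR in1 = False OR False = False
y8 = in1 AND y4 = False AND False = False
y10 = y1 NAND in1 = False NAND False = True
y13 = NOT y1 = NOT False = True
y14 = y10 AND y13 = True AND True = True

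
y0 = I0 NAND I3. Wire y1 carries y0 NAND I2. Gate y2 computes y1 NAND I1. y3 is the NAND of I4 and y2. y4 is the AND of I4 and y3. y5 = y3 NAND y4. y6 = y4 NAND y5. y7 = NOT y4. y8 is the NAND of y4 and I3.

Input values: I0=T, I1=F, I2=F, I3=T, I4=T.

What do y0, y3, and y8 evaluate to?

y0 = F  y3 = F  y8 = T

y0 = I0 NAND I3 = T NAND T = F
y1 = y0 NAND I2 = F NAND F = T
y2 = y1 NAND I1 = T NAND F = T
y3 = I4 NAND y2 = T NAND T = F
y4 = I4 AND y3 = T AND F = F
y8 = y4 NAND I3 = F NAND T = T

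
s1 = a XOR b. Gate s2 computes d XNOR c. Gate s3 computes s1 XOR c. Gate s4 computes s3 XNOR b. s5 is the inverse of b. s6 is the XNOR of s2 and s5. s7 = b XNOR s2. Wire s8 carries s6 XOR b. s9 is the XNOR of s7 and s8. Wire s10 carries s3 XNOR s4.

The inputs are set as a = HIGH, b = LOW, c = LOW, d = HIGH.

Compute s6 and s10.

s1 = a XOR b = HIGH XOR LOW = HIGH
s2 = d XNOR c = HIGH XNOR LOW = LOW
s3 = s1 XOR c = HIGH XOR LOW = HIGH
s4 = s3 XNOR b = HIGH XNOR LOW = LOW
s5 = NOT b = NOT LOW = HIGH
s6 = s2 XNOR s5 = LOW XNOR HIGH = LOW
s10 = s3 XNOR s4 = HIGH XNOR LOW = LOW

s6 = LOW  s10 = LOW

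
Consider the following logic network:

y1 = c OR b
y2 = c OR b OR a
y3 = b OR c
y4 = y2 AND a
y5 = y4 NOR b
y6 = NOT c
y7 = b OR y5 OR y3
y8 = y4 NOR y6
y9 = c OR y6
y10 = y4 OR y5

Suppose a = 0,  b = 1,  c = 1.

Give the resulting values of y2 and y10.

y2 = 1; y10 = 0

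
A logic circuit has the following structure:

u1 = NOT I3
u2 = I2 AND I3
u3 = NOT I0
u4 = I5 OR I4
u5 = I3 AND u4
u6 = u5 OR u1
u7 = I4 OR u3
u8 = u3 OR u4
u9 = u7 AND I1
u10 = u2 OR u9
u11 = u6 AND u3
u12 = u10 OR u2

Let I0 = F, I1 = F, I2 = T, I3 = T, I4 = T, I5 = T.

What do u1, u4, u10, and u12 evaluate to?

u1 = F; u4 = T; u10 = T; u12 = T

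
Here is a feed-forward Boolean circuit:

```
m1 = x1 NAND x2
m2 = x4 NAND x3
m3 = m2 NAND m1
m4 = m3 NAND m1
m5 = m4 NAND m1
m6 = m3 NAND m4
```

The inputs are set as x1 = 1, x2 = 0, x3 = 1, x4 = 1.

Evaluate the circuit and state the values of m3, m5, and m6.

m1 = x1 NAND x2 = 1 NAND 0 = 1
m2 = x4 NAND x3 = 1 NAND 1 = 0
m3 = m2 NAND m1 = 0 NAND 1 = 1
m4 = m3 NAND m1 = 1 NAND 1 = 0
m5 = m4 NAND m1 = 0 NAND 1 = 1
m6 = m3 NAND m4 = 1 NAND 0 = 1

m3 = 1; m5 = 1; m6 = 1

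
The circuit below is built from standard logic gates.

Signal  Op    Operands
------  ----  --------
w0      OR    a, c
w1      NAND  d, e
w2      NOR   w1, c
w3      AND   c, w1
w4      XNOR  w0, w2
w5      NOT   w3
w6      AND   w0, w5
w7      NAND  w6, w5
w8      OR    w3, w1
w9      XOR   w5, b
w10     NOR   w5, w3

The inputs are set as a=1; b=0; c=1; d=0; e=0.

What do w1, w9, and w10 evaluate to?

w1 = d NAND e = 0 NAND 0 = 1
w3 = c AND w1 = 1 AND 1 = 1
w5 = NOT w3 = NOT 1 = 0
w9 = w5 XOR b = 0 XOR 0 = 0
w10 = w5 NOR w3 = 0 NOR 1 = 0

w1 = 1, w9 = 0, w10 = 0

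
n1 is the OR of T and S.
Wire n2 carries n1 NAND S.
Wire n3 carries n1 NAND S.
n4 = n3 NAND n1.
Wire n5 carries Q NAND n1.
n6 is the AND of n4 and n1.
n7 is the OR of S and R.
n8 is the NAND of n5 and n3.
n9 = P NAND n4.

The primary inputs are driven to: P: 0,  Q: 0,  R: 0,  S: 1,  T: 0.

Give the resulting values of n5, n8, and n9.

n5 = 1, n8 = 1, n9 = 1

n1 = T OR S = 0 OR 1 = 1
n3 = n1 NAND S = 1 NAND 1 = 0
n4 = n3 NAND n1 = 0 NAND 1 = 1
n5 = Q NAND n1 = 0 NAND 1 = 1
n8 = n5 NAND n3 = 1 NAND 0 = 1
n9 = P NAND n4 = 0 NAND 1 = 1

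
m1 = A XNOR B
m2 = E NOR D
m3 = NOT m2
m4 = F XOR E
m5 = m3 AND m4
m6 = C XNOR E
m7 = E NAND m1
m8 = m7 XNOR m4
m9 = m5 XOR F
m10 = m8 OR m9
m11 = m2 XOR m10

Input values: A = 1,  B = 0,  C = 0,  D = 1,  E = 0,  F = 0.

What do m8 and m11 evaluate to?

m1 = A XNOR B = 1 XNOR 0 = 0
m2 = E NOR D = 0 NOR 1 = 0
m3 = NOT m2 = NOT 0 = 1
m4 = F XOR E = 0 XOR 0 = 0
m5 = m3 AND m4 = 1 AND 0 = 0
m7 = E NAND m1 = 0 NAND 0 = 1
m8 = m7 XNOR m4 = 1 XNOR 0 = 0
m9 = m5 XOR F = 0 XOR 0 = 0
m10 = m8 OR m9 = 0 OR 0 = 0
m11 = m2 XOR m10 = 0 XOR 0 = 0

m8 = 0, m11 = 0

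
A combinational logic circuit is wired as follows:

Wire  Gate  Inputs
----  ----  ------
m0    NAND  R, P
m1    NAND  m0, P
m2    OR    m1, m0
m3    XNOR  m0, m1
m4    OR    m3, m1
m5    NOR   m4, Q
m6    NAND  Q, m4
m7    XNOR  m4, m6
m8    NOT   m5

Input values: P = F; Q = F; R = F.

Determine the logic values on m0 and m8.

m0 = T, m8 = T

m0 = R NAND P = F NAND F = T
m1 = m0 NAND P = T NAND F = T
m3 = m0 XNOR m1 = T XNOR T = T
m4 = m3 OR m1 = T OR T = T
m5 = m4 NOR Q = T NOR F = F
m8 = NOT m5 = NOT F = T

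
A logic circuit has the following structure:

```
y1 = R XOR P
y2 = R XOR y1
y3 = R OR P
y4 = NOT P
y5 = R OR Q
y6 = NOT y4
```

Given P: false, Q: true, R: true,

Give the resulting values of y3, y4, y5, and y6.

y3 = true; y4 = true; y5 = true; y6 = false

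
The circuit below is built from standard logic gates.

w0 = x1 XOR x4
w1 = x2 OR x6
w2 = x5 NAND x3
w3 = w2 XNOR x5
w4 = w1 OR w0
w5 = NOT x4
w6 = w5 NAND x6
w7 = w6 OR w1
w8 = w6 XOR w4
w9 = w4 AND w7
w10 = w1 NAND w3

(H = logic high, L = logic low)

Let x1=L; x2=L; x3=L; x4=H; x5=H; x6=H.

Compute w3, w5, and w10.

w3 = H, w5 = L, w10 = L

w1 = x2 OR x6 = L OR H = H
w2 = x5 NAND x3 = H NAND L = H
w3 = w2 XNOR x5 = H XNOR H = H
w5 = NOT x4 = NOT H = L
w10 = w1 NAND w3 = H NAND H = L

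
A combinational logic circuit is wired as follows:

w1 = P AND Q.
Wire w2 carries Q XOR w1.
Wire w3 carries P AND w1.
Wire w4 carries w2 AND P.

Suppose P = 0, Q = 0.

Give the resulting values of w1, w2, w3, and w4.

w1 = P AND Q = 0 AND 0 = 0
w2 = Q XOR w1 = 0 XOR 0 = 0
w3 = P AND w1 = 0 AND 0 = 0
w4 = w2 AND P = 0 AND 0 = 0

w1 = 0, w2 = 0, w3 = 0, w4 = 0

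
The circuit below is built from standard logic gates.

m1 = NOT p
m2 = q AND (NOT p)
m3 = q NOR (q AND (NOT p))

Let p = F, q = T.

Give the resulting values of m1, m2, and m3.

m1 = T, m2 = T, m3 = F

m1 = NOT F = T
m2 = T AND (NOT F) = T
m3 = T NOR (T AND (NOT F)) = F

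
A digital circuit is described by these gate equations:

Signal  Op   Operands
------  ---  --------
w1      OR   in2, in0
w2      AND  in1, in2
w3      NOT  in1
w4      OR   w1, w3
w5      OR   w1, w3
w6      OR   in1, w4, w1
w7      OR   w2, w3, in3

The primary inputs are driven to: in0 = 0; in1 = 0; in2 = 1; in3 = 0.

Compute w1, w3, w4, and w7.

w1 = 1  w3 = 1  w4 = 1  w7 = 1

w1 = in2 OR in0 = 1 OR 0 = 1
w2 = in1 AND in2 = 0 AND 1 = 0
w3 = NOT in1 = NOT 0 = 1
w4 = w1 OR w3 = 1 OR 1 = 1
w7 = w2 OR w3 OR in3 = 0 OR 1 OR 0 = 1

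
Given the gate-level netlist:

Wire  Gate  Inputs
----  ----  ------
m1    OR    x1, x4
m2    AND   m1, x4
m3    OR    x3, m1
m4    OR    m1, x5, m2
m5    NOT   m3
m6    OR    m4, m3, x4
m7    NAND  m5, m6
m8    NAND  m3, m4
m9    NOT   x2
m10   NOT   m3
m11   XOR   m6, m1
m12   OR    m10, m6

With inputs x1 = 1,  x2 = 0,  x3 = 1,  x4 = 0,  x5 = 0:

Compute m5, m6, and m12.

m1 = x1 OR x4 = 1 OR 0 = 1
m2 = m1 AND x4 = 1 AND 0 = 0
m3 = x3 OR m1 = 1 OR 1 = 1
m4 = m1 OR x5 OR m2 = 1 OR 0 OR 0 = 1
m5 = NOT m3 = NOT 1 = 0
m6 = m4 OR m3 OR x4 = 1 OR 1 OR 0 = 1
m10 = NOT m3 = NOT 1 = 0
m12 = m10 OR m6 = 0 OR 1 = 1

m5 = 0, m6 = 1, m12 = 1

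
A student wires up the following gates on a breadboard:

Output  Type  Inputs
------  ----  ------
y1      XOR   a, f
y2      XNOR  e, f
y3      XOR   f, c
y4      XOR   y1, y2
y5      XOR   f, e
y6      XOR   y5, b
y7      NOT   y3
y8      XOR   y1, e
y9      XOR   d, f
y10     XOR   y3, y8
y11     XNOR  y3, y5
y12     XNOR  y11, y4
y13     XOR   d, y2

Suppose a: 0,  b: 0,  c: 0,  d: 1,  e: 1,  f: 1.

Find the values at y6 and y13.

y6 = 0, y13 = 0

y2 = e XNOR f = 1 XNOR 1 = 1
y5 = f XOR e = 1 XOR 1 = 0
y6 = y5 XOR b = 0 XOR 0 = 0
y13 = d XOR y2 = 1 XOR 1 = 0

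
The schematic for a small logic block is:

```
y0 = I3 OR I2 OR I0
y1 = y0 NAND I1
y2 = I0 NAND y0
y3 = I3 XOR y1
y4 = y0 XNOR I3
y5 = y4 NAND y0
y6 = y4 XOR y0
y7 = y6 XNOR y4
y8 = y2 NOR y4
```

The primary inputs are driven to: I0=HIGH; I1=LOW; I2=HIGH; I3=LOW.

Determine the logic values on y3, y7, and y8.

y3 = HIGH, y7 = LOW, y8 = HIGH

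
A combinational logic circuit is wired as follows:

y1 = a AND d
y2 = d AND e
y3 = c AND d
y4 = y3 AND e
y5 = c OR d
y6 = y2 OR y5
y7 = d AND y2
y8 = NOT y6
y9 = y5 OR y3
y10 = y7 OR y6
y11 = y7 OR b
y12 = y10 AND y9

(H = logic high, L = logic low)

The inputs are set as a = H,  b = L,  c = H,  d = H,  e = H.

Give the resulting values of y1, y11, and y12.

y1 = H; y11 = H; y12 = H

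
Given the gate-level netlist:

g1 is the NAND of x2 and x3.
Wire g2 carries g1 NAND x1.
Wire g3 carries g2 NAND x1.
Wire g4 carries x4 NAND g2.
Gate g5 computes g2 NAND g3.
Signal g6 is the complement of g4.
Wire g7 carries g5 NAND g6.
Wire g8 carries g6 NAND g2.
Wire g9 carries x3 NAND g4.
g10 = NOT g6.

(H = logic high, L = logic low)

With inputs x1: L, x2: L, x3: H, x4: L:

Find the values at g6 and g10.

g6 = L, g10 = H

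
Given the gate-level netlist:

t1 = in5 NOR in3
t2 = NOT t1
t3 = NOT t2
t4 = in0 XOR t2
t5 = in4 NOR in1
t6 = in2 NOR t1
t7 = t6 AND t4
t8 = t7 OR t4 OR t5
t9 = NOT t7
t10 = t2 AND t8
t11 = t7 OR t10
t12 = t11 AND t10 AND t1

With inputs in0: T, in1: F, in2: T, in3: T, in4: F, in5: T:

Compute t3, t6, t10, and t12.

t1 = in5 NOR in3 = T NOR T = F
t2 = NOT t1 = NOT F = T
t3 = NOT t2 = NOT T = F
t4 = in0 XOR t2 = T XOR T = F
t5 = in4 NOR in1 = F NOR F = T
t6 = in2 NOR t1 = T NOR F = F
t7 = t6 AND t4 = F AND F = F
t8 = t7 OR t4 OR t5 = F OR F OR T = T
t10 = t2 AND t8 = T AND T = T
t11 = t7 OR t10 = F OR T = T
t12 = t11 AND t10 AND t1 = T AND T AND F = F

t3 = F, t6 = F, t10 = T, t12 = F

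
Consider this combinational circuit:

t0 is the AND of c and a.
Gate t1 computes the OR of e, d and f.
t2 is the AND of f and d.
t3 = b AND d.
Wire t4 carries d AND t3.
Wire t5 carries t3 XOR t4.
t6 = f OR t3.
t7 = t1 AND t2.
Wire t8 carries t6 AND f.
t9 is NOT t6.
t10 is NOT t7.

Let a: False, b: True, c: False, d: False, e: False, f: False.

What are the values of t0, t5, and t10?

t0 = False; t5 = False; t10 = True

t0 = c AND a = False AND False = False
t1 = e OR d OR f = False OR False OR False = False
t2 = f AND d = False AND False = False
t3 = b AND d = True AND False = False
t4 = d AND t3 = False AND False = False
t5 = t3 XOR t4 = False XOR False = False
t7 = t1 AND t2 = False AND False = False
t10 = NOT t7 = NOT False = True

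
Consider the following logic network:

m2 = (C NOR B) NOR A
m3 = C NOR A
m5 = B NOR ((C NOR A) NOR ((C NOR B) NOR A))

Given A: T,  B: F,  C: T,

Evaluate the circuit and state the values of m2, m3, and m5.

m2 = F  m3 = F  m5 = F

m2 = (T NOR F) NOR T = F
m3 = T NOR T = F
m5 = F NOR ((T NOR T) NOR ((T NOR F) NOR T)) = F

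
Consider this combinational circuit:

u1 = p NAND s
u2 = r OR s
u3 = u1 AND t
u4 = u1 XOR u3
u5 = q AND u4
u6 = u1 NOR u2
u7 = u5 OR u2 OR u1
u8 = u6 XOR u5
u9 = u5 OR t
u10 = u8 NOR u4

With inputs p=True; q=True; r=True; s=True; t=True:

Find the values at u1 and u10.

u1 = False, u10 = True

u1 = p NAND s = True NAND True = False
u2 = r OR s = True OR True = True
u3 = u1 AND t = False AND True = False
u4 = u1 XOR u3 = False XOR False = False
u5 = q AND u4 = True AND False = False
u6 = u1 NOR u2 = False NOR True = False
u8 = u6 XOR u5 = False XOR False = False
u10 = u8 NOR u4 = False NOR False = True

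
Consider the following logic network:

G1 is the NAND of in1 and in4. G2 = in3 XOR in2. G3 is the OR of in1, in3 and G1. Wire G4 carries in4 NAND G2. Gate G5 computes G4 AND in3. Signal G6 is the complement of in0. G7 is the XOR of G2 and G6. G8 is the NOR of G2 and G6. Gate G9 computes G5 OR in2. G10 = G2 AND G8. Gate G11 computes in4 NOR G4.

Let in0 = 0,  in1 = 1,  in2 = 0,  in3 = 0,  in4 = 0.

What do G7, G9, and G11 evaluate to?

G2 = in3 XOR in2 = 0 XOR 0 = 0
G4 = in4 NAND G2 = 0 NAND 0 = 1
G5 = G4 AND in3 = 1 AND 0 = 0
G6 = NOT in0 = NOT 0 = 1
G7 = G2 XOR G6 = 0 XOR 1 = 1
G9 = G5 OR in2 = 0 OR 0 = 0
G11 = in4 NOR G4 = 0 NOR 1 = 0

G7 = 1; G9 = 0; G11 = 0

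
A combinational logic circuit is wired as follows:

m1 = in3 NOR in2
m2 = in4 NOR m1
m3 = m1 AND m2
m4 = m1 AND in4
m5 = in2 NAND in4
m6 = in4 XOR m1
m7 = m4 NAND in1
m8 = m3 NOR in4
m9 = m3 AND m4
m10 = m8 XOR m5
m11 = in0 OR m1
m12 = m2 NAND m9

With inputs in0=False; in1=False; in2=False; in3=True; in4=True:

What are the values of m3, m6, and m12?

m3 = False, m6 = True, m12 = True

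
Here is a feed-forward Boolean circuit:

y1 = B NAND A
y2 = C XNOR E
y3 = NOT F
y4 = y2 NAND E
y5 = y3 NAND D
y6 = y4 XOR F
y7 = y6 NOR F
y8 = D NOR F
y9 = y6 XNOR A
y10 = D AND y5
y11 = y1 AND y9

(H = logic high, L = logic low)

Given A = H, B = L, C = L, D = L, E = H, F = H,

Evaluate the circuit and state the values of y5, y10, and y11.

y1 = B NAND A = L NAND H = H
y2 = C XNOR E = L XNOR H = L
y3 = NOT F = NOT H = L
y4 = y2 NAND E = L NAND H = H
y5 = y3 NAND D = L NAND L = H
y6 = y4 XOR F = H XOR H = L
y9 = y6 XNOR A = L XNOR H = L
y10 = D AND y5 = L AND H = L
y11 = y1 AND y9 = H AND L = L

y5 = H  y10 = L  y11 = L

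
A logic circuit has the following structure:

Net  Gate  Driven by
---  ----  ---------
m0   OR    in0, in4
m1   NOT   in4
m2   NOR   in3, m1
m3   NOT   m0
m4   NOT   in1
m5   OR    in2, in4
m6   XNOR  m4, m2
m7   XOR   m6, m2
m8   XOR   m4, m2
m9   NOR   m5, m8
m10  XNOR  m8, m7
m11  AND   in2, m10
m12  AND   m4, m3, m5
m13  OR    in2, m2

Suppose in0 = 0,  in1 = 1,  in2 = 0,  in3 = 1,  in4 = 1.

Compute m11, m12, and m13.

m11 = 0, m12 = 0, m13 = 0

m0 = in0 OR in4 = 0 OR 1 = 1
m1 = NOT in4 = NOT 1 = 0
m2 = in3 NOR m1 = 1 NOR 0 = 0
m3 = NOT m0 = NOT 1 = 0
m4 = NOT in1 = NOT 1 = 0
m5 = in2 OR in4 = 0 OR 1 = 1
m6 = m4 XNOR m2 = 0 XNOR 0 = 1
m7 = m6 XOR m2 = 1 XOR 0 = 1
m8 = m4 XOR m2 = 0 XOR 0 = 0
m10 = m8 XNOR m7 = 0 XNOR 1 = 0
m11 = in2 AND m10 = 0 AND 0 = 0
m12 = m4 AND m3 AND m5 = 0 AND 0 AND 1 = 0
m13 = in2 OR m2 = 0 OR 0 = 0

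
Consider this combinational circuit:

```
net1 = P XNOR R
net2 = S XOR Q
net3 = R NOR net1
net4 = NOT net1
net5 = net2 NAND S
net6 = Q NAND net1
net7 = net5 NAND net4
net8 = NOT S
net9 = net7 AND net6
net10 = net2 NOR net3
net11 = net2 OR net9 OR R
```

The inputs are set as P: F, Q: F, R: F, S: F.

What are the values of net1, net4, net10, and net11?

net1 = P XNOR R = F XNOR F = T
net2 = S XOR Q = F XOR F = F
net3 = R NOR net1 = F NOR T = F
net4 = NOT net1 = NOT T = F
net5 = net2 NAND S = F NAND F = T
net6 = Q NAND net1 = F NAND T = T
net7 = net5 NAND net4 = T NAND F = T
net9 = net7 AND net6 = T AND T = T
net10 = net2 NOR net3 = F NOR F = T
net11 = net2 OR net9 OR R = F OR T OR F = T

net1 = T; net4 = F; net10 = T; net11 = T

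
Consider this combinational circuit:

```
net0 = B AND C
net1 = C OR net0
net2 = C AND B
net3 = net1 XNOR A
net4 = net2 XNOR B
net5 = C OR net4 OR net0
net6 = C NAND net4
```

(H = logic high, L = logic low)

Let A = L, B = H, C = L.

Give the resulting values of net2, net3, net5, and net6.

net2 = L  net3 = H  net5 = L  net6 = H

net0 = B AND C = H AND L = L
net1 = C OR net0 = L OR L = L
net2 = C AND B = L AND H = L
net3 = net1 XNOR A = L XNOR L = H
net4 = net2 XNOR B = L XNOR H = L
net5 = C OR net4 OR net0 = L OR L OR L = L
net6 = C NAND net4 = L NAND L = H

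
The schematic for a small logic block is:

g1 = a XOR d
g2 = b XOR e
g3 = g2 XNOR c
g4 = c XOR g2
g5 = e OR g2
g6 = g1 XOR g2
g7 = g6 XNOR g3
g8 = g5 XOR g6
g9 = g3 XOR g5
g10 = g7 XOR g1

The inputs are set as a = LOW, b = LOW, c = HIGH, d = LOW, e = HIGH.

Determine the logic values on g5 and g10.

g5 = HIGH, g10 = HIGH

g1 = a XOR d = LOW XOR LOW = LOW
g2 = b XOR e = LOW XOR HIGH = HIGH
g3 = g2 XNOR c = HIGH XNOR HIGH = HIGH
g5 = e OR g2 = HIGH OR HIGH = HIGH
g6 = g1 XOR g2 = LOW XOR HIGH = HIGH
g7 = g6 XNOR g3 = HIGH XNOR HIGH = HIGH
g10 = g7 XOR g1 = HIGH XOR LOW = HIGH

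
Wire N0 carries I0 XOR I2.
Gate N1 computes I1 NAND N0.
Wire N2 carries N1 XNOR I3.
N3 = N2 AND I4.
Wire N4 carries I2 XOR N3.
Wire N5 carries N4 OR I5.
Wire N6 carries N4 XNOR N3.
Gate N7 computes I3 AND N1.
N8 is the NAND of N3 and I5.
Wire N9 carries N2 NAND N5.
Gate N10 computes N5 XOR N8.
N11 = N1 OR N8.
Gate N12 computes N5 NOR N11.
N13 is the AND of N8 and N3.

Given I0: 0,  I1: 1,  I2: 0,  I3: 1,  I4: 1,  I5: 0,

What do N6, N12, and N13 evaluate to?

N6 = 1  N12 = 0  N13 = 1

N0 = I0 XOR I2 = 0 XOR 0 = 0
N1 = I1 NAND N0 = 1 NAND 0 = 1
N2 = N1 XNOR I3 = 1 XNOR 1 = 1
N3 = N2 AND I4 = 1 AND 1 = 1
N4 = I2 XOR N3 = 0 XOR 1 = 1
N5 = N4 OR I5 = 1 OR 0 = 1
N6 = N4 XNOR N3 = 1 XNOR 1 = 1
N8 = N3 NAND I5 = 1 NAND 0 = 1
N11 = N1 OR N8 = 1 OR 1 = 1
N12 = N5 NOR N11 = 1 NOR 1 = 0
N13 = N8 AND N3 = 1 AND 1 = 1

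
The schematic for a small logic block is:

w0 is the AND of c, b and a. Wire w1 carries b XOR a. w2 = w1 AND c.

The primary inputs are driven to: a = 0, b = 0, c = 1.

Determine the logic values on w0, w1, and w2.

w0 = 0, w1 = 0, w2 = 0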